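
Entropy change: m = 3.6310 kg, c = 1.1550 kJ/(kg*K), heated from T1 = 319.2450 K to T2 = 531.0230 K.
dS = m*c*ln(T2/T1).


T2/T1 = 1.6634
ln(T2/T1) = 0.5088
dS = 3.6310 * 1.1550 * 0.5088 = 2.1340 kJ/K

2.1340 kJ/K


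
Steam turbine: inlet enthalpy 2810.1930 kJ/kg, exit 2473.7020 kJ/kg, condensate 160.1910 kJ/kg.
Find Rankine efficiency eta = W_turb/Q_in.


W = 336.4910 kJ/kg
Q_in = 2650.0020 kJ/kg
eta = 0.1270 = 12.6978%

eta = 12.6978%


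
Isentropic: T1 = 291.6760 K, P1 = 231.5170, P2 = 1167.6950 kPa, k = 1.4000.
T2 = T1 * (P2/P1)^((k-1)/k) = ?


(k-1)/k = 0.2857
(P2/P1)^exp = 1.5878
T2 = 291.6760 * 1.5878 = 463.1113 K

463.1113 K


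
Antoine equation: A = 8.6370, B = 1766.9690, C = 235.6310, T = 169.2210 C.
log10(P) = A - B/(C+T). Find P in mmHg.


C+T = 404.8520
B/(C+T) = 4.3645
log10(P) = 8.6370 - 4.3645 = 4.2725
P = 10^4.2725 = 18729.1755 mmHg

18729.1755 mmHg


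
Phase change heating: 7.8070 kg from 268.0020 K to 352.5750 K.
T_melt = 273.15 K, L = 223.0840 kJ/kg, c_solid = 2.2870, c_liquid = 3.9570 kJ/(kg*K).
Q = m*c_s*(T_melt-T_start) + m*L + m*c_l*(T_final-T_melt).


Q1 (sensible, solid) = 7.8070 * 2.2870 * 5.1480 = 91.9155 kJ
Q2 (latent) = 7.8070 * 223.0840 = 1741.6168 kJ
Q3 (sensible, liquid) = 7.8070 * 3.9570 * 79.4250 = 2453.6208 kJ
Q_total = 4287.1532 kJ

4287.1532 kJ


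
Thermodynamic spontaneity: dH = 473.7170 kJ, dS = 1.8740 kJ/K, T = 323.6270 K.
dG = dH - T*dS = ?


T*dS = 323.6270 * 1.8740 = 606.4770 kJ
dG = 473.7170 - 606.4770 = -132.7600 kJ (spontaneous)

dG = -132.7600 kJ, spontaneous


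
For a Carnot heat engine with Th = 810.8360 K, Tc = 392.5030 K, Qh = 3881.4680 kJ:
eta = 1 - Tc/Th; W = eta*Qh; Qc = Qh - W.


eta = 1 - 392.5030/810.8360 = 0.5159
W = 0.5159 * 3881.4680 = 2002.5580 kJ
Qc = 3881.4680 - 2002.5580 = 1878.9100 kJ

eta = 51.5928%, W = 2002.5580 kJ, Qc = 1878.9100 kJ


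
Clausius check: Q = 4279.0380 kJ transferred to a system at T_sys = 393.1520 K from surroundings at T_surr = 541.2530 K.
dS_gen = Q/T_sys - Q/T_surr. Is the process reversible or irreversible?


dS_sys = 4279.0380/393.1520 = 10.8839 kJ/K
dS_surr = -4279.0380/541.2530 = -7.9058 kJ/K
dS_gen = 10.8839 - 7.9058 = 2.9781 kJ/K (irreversible)

dS_gen = 2.9781 kJ/K, irreversible


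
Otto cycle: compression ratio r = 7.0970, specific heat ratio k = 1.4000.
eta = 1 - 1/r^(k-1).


r^(k-1) = 2.1899
eta = 1 - 1/2.1899 = 0.5434 = 54.3364%

54.3364%


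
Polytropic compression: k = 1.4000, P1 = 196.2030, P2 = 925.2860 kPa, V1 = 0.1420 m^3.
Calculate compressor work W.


(k-1)/k = 0.2857
(P2/P1)^exp = 1.5576
W = 3.5000 * 196.2030 * 0.1420 * (1.5576 - 1) = 54.3706 kJ

54.3706 kJ


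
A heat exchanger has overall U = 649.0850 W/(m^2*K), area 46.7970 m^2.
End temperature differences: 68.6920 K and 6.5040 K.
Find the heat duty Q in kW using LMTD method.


LMTD = 26.3820 K
Q = 649.0850 * 46.7970 * 26.3820 = 801358.6167 W = 801.3586 kW

801.3586 kW


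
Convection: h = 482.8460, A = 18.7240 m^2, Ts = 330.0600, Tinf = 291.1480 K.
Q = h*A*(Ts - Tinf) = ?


dT = 38.9120 K
Q = 482.8460 * 18.7240 * 38.9120 = 351795.9405 W

351795.9405 W


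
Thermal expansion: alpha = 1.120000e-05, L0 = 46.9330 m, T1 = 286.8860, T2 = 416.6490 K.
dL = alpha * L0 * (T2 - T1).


dT = 129.7630 K
dL = 1.120000e-05 * 46.9330 * 129.7630 = 0.068210 m
L_final = 47.001210 m

dL = 0.068210 m


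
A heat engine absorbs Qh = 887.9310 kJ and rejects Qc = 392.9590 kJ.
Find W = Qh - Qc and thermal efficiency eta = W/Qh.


W = 887.9310 - 392.9590 = 494.9720 kJ
eta = 494.9720 / 887.9310 = 0.5574 = 55.7444%

W = 494.9720 kJ, eta = 55.7444%


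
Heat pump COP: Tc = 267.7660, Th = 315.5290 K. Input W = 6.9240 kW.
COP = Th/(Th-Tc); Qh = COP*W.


COP = 315.5290 / 47.7630 = 6.6061
Qh = 6.6061 * 6.9240 = 45.7409 kW

COP = 6.6061, Qh = 45.7409 kW


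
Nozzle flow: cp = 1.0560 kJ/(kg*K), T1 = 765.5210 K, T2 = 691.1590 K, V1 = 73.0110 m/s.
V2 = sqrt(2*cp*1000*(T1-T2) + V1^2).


dT = 74.3620 K
2*cp*1000*dT = 157052.5440
V1^2 = 5330.6061
V2 = sqrt(162383.1501) = 402.9679 m/s

402.9679 m/s


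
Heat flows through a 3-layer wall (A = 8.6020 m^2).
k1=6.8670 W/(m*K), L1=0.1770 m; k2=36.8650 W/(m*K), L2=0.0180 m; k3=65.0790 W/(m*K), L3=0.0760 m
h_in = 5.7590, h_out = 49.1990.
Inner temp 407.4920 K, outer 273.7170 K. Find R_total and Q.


R_conv_in = 1/(5.7590*8.6020) = 0.0202
R_1 = 0.1770/(6.8670*8.6020) = 0.0030
R_2 = 0.0180/(36.8650*8.6020) = 5.6762e-05
R_3 = 0.0760/(65.0790*8.6020) = 0.0001
R_conv_out = 1/(49.1990*8.6020) = 0.0024
R_total = 0.0257 K/W
Q = 133.7750 / 0.0257 = 5197.5649 W

R_total = 0.0257 K/W, Q = 5197.5649 W


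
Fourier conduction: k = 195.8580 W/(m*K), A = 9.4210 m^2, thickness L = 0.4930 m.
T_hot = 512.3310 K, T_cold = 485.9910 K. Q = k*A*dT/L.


dT = 26.3400 K
Q = 195.8580 * 9.4210 * 26.3400 / 0.4930 = 98584.1669 W

98584.1669 W


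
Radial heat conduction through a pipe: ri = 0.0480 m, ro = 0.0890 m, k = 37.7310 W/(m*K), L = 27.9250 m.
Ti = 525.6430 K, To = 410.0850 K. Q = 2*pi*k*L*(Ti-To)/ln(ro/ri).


dT = 115.5580 K
ln(ro/ri) = 0.6174
Q = 2*pi*37.7310*27.9250*115.5580 / 0.6174 = 1239024.4766 W

1239024.4766 W


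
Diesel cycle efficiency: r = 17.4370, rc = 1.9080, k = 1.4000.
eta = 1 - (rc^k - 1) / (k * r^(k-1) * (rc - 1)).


r^(k-1) = 3.1375
rc^k = 2.4706
eta = 0.6313 = 63.1274%

63.1274%


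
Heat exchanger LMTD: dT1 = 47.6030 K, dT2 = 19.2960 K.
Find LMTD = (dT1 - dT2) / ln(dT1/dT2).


dT1/dT2 = 2.4670
ln(dT1/dT2) = 0.9030
LMTD = 28.3070 / 0.9030 = 31.3478 K

31.3478 K


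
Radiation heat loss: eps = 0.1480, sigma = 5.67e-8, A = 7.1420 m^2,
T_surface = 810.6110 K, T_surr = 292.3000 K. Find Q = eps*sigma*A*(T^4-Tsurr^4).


T^4 = 4.3177e+11
Tsurr^4 = 7.2999e+09
Q = 0.1480 * 5.67e-8 * 7.1420 * 4.2447e+11 = 25439.5378 W

25439.5378 W


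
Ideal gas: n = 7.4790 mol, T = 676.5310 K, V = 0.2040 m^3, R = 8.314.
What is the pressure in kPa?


P = nRT/V = 7.4790 * 8.314 * 676.5310 / 0.2040
= 42066.9723 / 0.2040 = 206210.6483 Pa = 206.2106 kPa

206.2106 kPa


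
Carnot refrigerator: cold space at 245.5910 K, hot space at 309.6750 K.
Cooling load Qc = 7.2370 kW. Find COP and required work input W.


COP = 245.5910 / 64.0840 = 3.8323
W = 7.2370 / 3.8323 = 1.8884 kW

COP = 3.8323, W = 1.8884 kW


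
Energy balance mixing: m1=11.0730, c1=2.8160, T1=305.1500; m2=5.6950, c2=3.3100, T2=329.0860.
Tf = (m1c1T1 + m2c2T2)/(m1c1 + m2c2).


num = 15718.4747
den = 50.0320
Tf = 314.1683 K

314.1683 K


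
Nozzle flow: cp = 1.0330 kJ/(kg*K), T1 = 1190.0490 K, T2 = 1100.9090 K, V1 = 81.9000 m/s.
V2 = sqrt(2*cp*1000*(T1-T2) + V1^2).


dT = 89.1400 K
2*cp*1000*dT = 184163.2400
V1^2 = 6707.6100
V2 = sqrt(190870.8500) = 436.8877 m/s

436.8877 m/s


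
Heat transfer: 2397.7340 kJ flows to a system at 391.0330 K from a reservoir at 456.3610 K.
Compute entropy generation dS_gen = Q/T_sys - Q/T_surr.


dS_sys = 2397.7340/391.0330 = 6.1318 kJ/K
dS_surr = -2397.7340/456.3610 = -5.2540 kJ/K
dS_gen = 6.1318 - 5.2540 = 0.8778 kJ/K (irreversible)

dS_gen = 0.8778 kJ/K, irreversible


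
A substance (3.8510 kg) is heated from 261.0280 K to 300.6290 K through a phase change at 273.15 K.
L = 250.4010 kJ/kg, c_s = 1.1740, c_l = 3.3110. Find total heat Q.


Q1 (sensible, solid) = 3.8510 * 1.1740 * 12.1220 = 54.8045 kJ
Q2 (latent) = 3.8510 * 250.4010 = 964.2943 kJ
Q3 (sensible, liquid) = 3.8510 * 3.3110 * 27.4790 = 350.3754 kJ
Q_total = 1369.4741 kJ

1369.4741 kJ


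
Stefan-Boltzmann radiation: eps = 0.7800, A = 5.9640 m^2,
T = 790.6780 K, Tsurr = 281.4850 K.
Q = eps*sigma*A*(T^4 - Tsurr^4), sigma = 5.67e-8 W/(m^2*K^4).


T^4 = 3.9084e+11
Tsurr^4 = 6.2780e+09
Q = 0.7800 * 5.67e-8 * 5.9640 * 3.8456e+11 = 101433.4689 W

101433.4689 W


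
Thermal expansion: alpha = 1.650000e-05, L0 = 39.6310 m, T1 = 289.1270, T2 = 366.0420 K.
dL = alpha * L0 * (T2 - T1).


dT = 76.9150 K
dL = 1.650000e-05 * 39.6310 * 76.9150 = 0.050296 m
L_final = 39.681296 m

dL = 0.050296 m


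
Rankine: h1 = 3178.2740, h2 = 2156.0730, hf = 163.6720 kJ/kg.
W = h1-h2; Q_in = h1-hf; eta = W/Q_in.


W = 1022.2010 kJ/kg
Q_in = 3014.6020 kJ/kg
eta = 0.3391 = 33.9083%

eta = 33.9083%


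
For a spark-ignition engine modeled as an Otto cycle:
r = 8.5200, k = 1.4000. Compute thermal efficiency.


r^(k-1) = 2.3560
eta = 1 - 1/2.3560 = 0.5756 = 57.5552%

57.5552%


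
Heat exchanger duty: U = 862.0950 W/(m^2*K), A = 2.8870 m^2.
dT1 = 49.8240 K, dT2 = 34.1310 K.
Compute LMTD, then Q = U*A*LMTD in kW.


LMTD = 41.4840 K
Q = 862.0950 * 2.8870 * 41.4840 = 103248.1270 W = 103.2481 kW

103.2481 kW


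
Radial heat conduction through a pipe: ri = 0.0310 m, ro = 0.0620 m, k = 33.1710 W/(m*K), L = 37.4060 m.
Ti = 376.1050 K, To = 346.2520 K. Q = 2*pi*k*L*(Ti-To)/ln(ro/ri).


dT = 29.8530 K
ln(ro/ri) = 0.6931
Q = 2*pi*33.1710*37.4060*29.8530 / 0.6931 = 335770.2562 W

335770.2562 W


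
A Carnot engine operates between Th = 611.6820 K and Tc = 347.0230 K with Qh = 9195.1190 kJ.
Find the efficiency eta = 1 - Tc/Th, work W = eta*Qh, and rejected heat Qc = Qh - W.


eta = 1 - 347.0230/611.6820 = 0.4327
W = 0.4327 * 9195.1190 = 3978.4905 kJ
Qc = 9195.1190 - 3978.4905 = 5216.6285 kJ

eta = 43.2674%, W = 3978.4905 kJ, Qc = 5216.6285 kJ


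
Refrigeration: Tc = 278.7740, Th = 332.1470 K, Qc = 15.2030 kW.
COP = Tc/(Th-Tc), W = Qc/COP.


COP = 278.7740 / 53.3730 = 5.2231
W = 15.2030 / 5.2231 = 2.9107 kW

COP = 5.2231, W = 2.9107 kW


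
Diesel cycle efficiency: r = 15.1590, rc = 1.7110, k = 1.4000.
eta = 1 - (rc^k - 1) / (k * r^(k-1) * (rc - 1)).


r^(k-1) = 2.9667
rc^k = 2.1210
eta = 0.6204 = 62.0373%

62.0373%


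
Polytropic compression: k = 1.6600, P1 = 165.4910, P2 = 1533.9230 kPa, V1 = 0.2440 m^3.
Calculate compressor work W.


(k-1)/k = 0.3976
(P2/P1)^exp = 2.4237
W = 2.5152 * 165.4910 * 0.2440 * (2.4237 - 1) = 144.5943 kJ

144.5943 kJ


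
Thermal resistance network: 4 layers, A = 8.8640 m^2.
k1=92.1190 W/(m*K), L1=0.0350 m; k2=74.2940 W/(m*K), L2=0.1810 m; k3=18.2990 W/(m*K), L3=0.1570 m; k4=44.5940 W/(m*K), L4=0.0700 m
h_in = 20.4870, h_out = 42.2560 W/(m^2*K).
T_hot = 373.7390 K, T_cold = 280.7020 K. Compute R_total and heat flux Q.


R_conv_in = 1/(20.4870*8.8640) = 0.0055
R_1 = 0.0350/(92.1190*8.8640) = 4.2864e-05
R_2 = 0.1810/(74.2940*8.8640) = 0.0003
R_3 = 0.1570/(18.2990*8.8640) = 0.0010
R_4 = 0.0700/(44.5940*8.8640) = 0.0002
R_conv_out = 1/(42.2560*8.8640) = 0.0027
R_total = 0.0096 K/W
Q = 93.0370 / 0.0096 = 9651.8875 W

R_total = 0.0096 K/W, Q = 9651.8875 W


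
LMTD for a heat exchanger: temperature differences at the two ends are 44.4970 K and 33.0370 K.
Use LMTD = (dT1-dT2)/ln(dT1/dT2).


dT1/dT2 = 1.3469
ln(dT1/dT2) = 0.2978
LMTD = 11.4600 / 0.2978 = 38.4830 K

38.4830 K


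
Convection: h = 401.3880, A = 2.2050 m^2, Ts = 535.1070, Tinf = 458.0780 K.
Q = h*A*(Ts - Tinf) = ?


dT = 77.0290 K
Q = 401.3880 * 2.2050 * 77.0290 = 68175.3283 W

68175.3283 W


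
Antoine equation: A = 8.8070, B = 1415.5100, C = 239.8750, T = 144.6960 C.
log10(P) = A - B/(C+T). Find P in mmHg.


C+T = 384.5710
B/(C+T) = 3.6808
log10(P) = 8.8070 - 3.6808 = 5.1262
P = 10^5.1262 = 133736.2808 mmHg

133736.2808 mmHg


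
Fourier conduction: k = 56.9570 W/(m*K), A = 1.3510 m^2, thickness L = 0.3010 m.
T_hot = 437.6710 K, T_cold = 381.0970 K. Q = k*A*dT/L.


dT = 56.5740 K
Q = 56.9570 * 1.3510 * 56.5740 / 0.3010 = 14462.8155 W

14462.8155 W


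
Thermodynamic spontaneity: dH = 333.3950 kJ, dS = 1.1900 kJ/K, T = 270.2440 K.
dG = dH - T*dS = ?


T*dS = 270.2440 * 1.1900 = 321.5904 kJ
dG = 333.3950 - 321.5904 = 11.8046 kJ (non-spontaneous)

dG = 11.8046 kJ, non-spontaneous


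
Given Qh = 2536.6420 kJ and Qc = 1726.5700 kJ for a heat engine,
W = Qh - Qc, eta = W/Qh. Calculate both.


W = 2536.6420 - 1726.5700 = 810.0720 kJ
eta = 810.0720 / 2536.6420 = 0.3193 = 31.9348%

W = 810.0720 kJ, eta = 31.9348%


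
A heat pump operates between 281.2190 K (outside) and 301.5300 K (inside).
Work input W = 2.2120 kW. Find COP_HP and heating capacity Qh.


COP = 301.5300 / 20.3110 = 14.8457
Qh = 14.8457 * 2.2120 = 32.8386 kW

COP = 14.8457, Qh = 32.8386 kW


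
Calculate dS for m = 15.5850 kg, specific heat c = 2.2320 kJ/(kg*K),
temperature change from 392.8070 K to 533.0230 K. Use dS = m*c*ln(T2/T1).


T2/T1 = 1.3570
ln(T2/T1) = 0.3052
dS = 15.5850 * 2.2320 * 0.3052 = 10.6182 kJ/K

10.6182 kJ/K


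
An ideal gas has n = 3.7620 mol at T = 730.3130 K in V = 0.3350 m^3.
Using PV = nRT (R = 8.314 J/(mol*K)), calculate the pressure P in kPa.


P = nRT/V = 3.7620 * 8.314 * 730.3130 / 0.3350
= 22842.1954 / 0.3350 = 68185.6580 Pa = 68.1857 kPa

68.1857 kPa


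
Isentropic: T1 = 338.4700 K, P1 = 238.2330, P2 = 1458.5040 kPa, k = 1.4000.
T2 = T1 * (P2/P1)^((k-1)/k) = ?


(k-1)/k = 0.2857
(P2/P1)^exp = 1.6781
T2 = 338.4700 * 1.6781 = 568.0027 K

568.0027 K


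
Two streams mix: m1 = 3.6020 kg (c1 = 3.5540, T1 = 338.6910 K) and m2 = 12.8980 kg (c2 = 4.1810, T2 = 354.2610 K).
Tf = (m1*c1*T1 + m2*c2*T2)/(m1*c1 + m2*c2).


num = 23439.8248
den = 66.7280
Tf = 351.2740 K

351.2740 K


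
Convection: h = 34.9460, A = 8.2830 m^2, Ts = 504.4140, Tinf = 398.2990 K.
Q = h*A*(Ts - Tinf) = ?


dT = 106.1150 K
Q = 34.9460 * 8.2830 * 106.1150 = 30715.8057 W

30715.8057 W


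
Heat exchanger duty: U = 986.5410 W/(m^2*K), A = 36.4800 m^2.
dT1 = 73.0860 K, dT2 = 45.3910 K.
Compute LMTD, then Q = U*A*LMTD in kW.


LMTD = 58.1433 K
Q = 986.5410 * 36.4800 * 58.1433 = 2092520.8861 W = 2092.5209 kW

2092.5209 kW


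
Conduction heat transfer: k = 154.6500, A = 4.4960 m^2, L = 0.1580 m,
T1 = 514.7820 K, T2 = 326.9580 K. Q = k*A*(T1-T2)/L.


dT = 187.8240 K
Q = 154.6500 * 4.4960 * 187.8240 / 0.1580 = 826552.0840 W

826552.0840 W


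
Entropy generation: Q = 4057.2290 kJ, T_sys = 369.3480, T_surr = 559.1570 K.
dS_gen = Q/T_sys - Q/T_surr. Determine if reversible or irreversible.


dS_sys = 4057.2290/369.3480 = 10.9848 kJ/K
dS_surr = -4057.2290/559.1570 = -7.2560 kJ/K
dS_gen = 10.9848 - 7.2560 = 3.7289 kJ/K (irreversible)

dS_gen = 3.7289 kJ/K, irreversible


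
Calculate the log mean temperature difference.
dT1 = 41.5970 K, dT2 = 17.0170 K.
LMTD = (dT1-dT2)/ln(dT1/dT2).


dT1/dT2 = 2.4444
ln(dT1/dT2) = 0.8938
LMTD = 24.5800 / 0.8938 = 27.5001 K

27.5001 K


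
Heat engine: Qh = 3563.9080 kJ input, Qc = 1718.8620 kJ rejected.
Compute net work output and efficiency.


W = 3563.9080 - 1718.8620 = 1845.0460 kJ
eta = 1845.0460 / 3563.9080 = 0.5177 = 51.7703%

W = 1845.0460 kJ, eta = 51.7703%


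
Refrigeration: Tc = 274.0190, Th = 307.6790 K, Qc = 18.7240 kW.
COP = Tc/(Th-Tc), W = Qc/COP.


COP = 274.0190 / 33.6600 = 8.1408
W = 18.7240 / 8.1408 = 2.3000 kW

COP = 8.1408, W = 2.3000 kW


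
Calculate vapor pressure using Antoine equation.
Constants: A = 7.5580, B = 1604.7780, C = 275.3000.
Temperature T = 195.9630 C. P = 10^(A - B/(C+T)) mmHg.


C+T = 471.2630
B/(C+T) = 3.4053
log10(P) = 7.5580 - 3.4053 = 4.1527
P = 10^4.1527 = 14214.4311 mmHg

14214.4311 mmHg


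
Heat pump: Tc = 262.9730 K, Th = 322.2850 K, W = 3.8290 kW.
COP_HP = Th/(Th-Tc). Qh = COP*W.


COP = 322.2850 / 59.3120 = 5.4337
Qh = 5.4337 * 3.8290 = 20.8057 kW

COP = 5.4337, Qh = 20.8057 kW


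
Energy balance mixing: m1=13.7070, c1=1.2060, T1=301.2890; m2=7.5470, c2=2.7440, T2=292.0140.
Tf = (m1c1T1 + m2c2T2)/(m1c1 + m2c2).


num = 11027.8092
den = 37.2396
Tf = 296.1312 K

296.1312 K


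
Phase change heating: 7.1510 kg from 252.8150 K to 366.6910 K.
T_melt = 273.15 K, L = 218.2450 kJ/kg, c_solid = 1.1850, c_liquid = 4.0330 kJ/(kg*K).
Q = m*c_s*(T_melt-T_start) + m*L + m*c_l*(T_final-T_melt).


Q1 (sensible, solid) = 7.1510 * 1.1850 * 20.3350 = 172.3175 kJ
Q2 (latent) = 7.1510 * 218.2450 = 1560.6700 kJ
Q3 (sensible, liquid) = 7.1510 * 4.0330 * 93.5410 = 2697.7208 kJ
Q_total = 4430.7083 kJ

4430.7083 kJ


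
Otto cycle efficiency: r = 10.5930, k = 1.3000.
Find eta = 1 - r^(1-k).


r^(k-1) = 2.0300
eta = 1 - 1/2.0300 = 0.5074 = 50.7400%

50.7400%


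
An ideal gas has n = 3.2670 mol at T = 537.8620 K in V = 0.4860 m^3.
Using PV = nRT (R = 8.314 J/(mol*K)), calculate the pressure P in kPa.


P = nRT/V = 3.2670 * 8.314 * 537.8620 / 0.4860
= 14609.3205 / 0.4860 = 30060.3303 Pa = 30.0603 kPa

30.0603 kPa


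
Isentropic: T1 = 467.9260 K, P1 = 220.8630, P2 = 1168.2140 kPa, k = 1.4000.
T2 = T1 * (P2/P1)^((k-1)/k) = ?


(k-1)/k = 0.2857
(P2/P1)^exp = 1.6095
T2 = 467.9260 * 1.6095 = 753.1175 K

753.1175 K


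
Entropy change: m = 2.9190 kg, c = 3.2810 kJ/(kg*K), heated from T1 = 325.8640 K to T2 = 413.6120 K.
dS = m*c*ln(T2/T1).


T2/T1 = 1.2693
ln(T2/T1) = 0.2384
dS = 2.9190 * 3.2810 * 0.2384 = 2.2837 kJ/K

2.2837 kJ/K


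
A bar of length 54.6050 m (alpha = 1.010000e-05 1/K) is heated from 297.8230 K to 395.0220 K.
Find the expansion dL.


dT = 97.1990 K
dL = 1.010000e-05 * 54.6050 * 97.1990 = 0.053606 m
L_final = 54.658606 m

dL = 0.053606 m


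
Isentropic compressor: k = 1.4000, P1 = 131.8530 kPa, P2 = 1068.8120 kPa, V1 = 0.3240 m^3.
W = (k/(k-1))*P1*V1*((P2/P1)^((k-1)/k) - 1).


(k-1)/k = 0.2857
(P2/P1)^exp = 1.8183
W = 3.5000 * 131.8530 * 0.3240 * (1.8183 - 1) = 122.3500 kJ

122.3500 kJ


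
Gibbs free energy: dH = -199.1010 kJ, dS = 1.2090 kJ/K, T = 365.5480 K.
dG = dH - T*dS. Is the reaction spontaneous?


T*dS = 365.5480 * 1.2090 = 441.9475 kJ
dG = -199.1010 - 441.9475 = -641.0485 kJ (spontaneous)

dG = -641.0485 kJ, spontaneous


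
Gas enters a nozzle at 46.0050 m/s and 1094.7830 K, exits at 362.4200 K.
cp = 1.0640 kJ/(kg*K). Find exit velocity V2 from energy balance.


dT = 732.3630 K
2*cp*1000*dT = 1558468.4640
V1^2 = 2116.4600
V2 = sqrt(1560584.9240) = 1249.2337 m/s

1249.2337 m/s


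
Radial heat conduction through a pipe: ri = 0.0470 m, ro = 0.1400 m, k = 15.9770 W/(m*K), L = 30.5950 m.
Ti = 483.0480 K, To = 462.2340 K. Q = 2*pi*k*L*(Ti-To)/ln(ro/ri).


dT = 20.8140 K
ln(ro/ri) = 1.0915
Q = 2*pi*15.9770*30.5950*20.8140 / 1.0915 = 58567.8703 W

58567.8703 W


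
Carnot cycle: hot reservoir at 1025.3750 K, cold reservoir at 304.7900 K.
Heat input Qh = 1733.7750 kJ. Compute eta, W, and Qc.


eta = 1 - 304.7900/1025.3750 = 0.7028
W = 0.7028 * 1733.7750 = 1218.4150 kJ
Qc = 1733.7750 - 1218.4150 = 515.3600 kJ

eta = 70.2753%, W = 1218.4150 kJ, Qc = 515.3600 kJ


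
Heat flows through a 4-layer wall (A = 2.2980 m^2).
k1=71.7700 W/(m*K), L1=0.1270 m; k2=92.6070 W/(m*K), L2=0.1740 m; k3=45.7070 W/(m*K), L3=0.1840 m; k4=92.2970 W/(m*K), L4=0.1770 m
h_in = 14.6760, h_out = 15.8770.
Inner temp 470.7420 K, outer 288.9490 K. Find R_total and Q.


R_conv_in = 1/(14.6760*2.2980) = 0.0297
R_1 = 0.1270/(71.7700*2.2980) = 0.0008
R_2 = 0.1740/(92.6070*2.2980) = 0.0008
R_3 = 0.1840/(45.7070*2.2980) = 0.0018
R_4 = 0.1770/(92.2970*2.2980) = 0.0008
R_conv_out = 1/(15.8770*2.2980) = 0.0274
R_total = 0.0612 K/W
Q = 181.7930 / 0.0612 = 2968.8513 W

R_total = 0.0612 K/W, Q = 2968.8513 W


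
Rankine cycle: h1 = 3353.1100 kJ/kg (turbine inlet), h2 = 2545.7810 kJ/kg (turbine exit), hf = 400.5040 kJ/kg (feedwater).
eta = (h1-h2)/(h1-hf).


W = 807.3290 kJ/kg
Q_in = 2952.6060 kJ/kg
eta = 0.2734 = 27.3429%

eta = 27.3429%


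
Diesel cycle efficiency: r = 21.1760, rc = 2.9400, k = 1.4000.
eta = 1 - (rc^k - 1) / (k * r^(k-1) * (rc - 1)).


r^(k-1) = 3.3911
rc^k = 4.5257
eta = 0.6172 = 61.7194%

61.7194%


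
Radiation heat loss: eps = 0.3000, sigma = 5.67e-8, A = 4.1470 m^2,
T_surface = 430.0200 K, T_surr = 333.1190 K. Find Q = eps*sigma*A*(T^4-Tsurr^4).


T^4 = 3.4194e+10
Tsurr^4 = 1.2314e+10
Q = 0.3000 * 5.67e-8 * 4.1470 * 2.1880e+10 = 1543.4547 W

1543.4547 W


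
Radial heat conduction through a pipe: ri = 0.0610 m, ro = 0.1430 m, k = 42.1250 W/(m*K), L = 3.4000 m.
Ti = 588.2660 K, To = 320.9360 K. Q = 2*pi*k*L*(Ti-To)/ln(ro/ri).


dT = 267.3300 K
ln(ro/ri) = 0.8520
Q = 2*pi*42.1250*3.4000*267.3300 / 0.8520 = 282372.0487 W

282372.0487 W


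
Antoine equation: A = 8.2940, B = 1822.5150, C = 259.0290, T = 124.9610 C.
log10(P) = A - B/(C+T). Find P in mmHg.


C+T = 383.9900
B/(C+T) = 4.7463
log10(P) = 8.2940 - 4.7463 = 3.5477
P = 10^3.5477 = 3529.7471 mmHg

3529.7471 mmHg


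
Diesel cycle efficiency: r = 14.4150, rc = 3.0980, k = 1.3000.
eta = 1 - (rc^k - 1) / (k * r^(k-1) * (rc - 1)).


r^(k-1) = 2.2266
rc^k = 4.3492
eta = 0.4485 = 44.8503%

44.8503%


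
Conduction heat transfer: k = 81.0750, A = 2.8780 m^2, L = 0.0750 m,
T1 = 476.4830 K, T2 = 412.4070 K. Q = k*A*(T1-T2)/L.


dT = 64.0760 K
Q = 81.0750 * 2.8780 * 64.0760 / 0.0750 = 199347.9970 W

199347.9970 W


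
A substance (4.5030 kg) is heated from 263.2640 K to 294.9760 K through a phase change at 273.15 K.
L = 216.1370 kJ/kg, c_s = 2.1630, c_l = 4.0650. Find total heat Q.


Q1 (sensible, solid) = 4.5030 * 2.1630 * 9.8860 = 96.2895 kJ
Q2 (latent) = 4.5030 * 216.1370 = 973.2649 kJ
Q3 (sensible, liquid) = 4.5030 * 4.0650 * 21.8260 = 399.5183 kJ
Q_total = 1469.0727 kJ

1469.0727 kJ


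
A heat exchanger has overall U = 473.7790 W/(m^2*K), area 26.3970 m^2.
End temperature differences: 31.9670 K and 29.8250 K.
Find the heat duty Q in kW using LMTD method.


LMTD = 30.8836 K
Q = 473.7790 * 26.3970 * 30.8836 = 386241.1931 W = 386.2412 kW

386.2412 kW


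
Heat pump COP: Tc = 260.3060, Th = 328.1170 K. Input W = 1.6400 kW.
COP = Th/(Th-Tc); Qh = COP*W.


COP = 328.1170 / 67.8110 = 4.8387
Qh = 4.8387 * 1.6400 = 7.9355 kW

COP = 4.8387, Qh = 7.9355 kW


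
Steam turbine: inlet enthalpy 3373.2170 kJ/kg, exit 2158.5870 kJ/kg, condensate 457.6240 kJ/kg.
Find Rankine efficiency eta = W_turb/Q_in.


W = 1214.6300 kJ/kg
Q_in = 2915.5930 kJ/kg
eta = 0.4166 = 41.6598%

eta = 41.6598%


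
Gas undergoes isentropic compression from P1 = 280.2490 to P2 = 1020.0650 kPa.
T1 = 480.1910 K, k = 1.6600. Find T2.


(k-1)/k = 0.3976
(P2/P1)^exp = 1.6714
T2 = 480.1910 * 1.6714 = 802.5933 K

802.5933 K


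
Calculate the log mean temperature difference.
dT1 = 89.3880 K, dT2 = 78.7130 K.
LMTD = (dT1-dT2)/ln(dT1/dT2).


dT1/dT2 = 1.1356
ln(dT1/dT2) = 0.1272
LMTD = 10.6750 / 0.1272 = 83.9374 K

83.9374 K


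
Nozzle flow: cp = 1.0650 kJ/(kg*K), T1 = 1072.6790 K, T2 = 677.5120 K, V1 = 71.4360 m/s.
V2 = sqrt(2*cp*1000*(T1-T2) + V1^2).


dT = 395.1670 K
2*cp*1000*dT = 841705.7100
V1^2 = 5103.1021
V2 = sqrt(846808.8121) = 920.2222 m/s

920.2222 m/s


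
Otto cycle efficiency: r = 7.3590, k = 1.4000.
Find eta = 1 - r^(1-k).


r^(k-1) = 2.2219
eta = 1 - 1/2.2219 = 0.5499 = 54.9938%

54.9938%


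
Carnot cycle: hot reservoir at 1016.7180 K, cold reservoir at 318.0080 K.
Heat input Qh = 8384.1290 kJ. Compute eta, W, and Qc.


eta = 1 - 318.0080/1016.7180 = 0.6872
W = 0.6872 * 8384.1290 = 5761.7498 kJ
Qc = 8384.1290 - 5761.7498 = 2622.3792 kJ

eta = 68.7221%, W = 5761.7498 kJ, Qc = 2622.3792 kJ


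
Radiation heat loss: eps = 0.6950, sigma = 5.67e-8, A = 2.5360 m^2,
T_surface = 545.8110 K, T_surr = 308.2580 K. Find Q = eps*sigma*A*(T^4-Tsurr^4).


T^4 = 8.8750e+10
Tsurr^4 = 9.0294e+09
Q = 0.6950 * 5.67e-8 * 2.5360 * 7.9721e+10 = 7966.8878 W

7966.8878 W


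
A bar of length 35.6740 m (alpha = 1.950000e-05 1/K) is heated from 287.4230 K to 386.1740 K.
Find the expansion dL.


dT = 98.7510 K
dL = 1.950000e-05 * 35.6740 * 98.7510 = 0.068695 m
L_final = 35.742695 m

dL = 0.068695 m


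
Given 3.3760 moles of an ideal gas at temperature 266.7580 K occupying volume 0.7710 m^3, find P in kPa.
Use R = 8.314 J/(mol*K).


P = nRT/V = 3.3760 * 8.314 * 266.7580 / 0.7710
= 7487.3806 / 0.7710 = 9711.2589 Pa = 9.7113 kPa

9.7113 kPa


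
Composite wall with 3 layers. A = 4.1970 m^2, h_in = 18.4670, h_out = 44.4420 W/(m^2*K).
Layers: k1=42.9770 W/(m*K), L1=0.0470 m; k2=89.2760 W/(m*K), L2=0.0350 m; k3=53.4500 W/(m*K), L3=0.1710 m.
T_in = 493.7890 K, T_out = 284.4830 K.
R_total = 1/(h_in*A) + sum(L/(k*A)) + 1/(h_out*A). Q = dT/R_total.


R_conv_in = 1/(18.4670*4.1970) = 0.0129
R_1 = 0.0470/(42.9770*4.1970) = 0.0003
R_2 = 0.0350/(89.2760*4.1970) = 9.3410e-05
R_3 = 0.1710/(53.4500*4.1970) = 0.0008
R_conv_out = 1/(44.4420*4.1970) = 0.0054
R_total = 0.0194 K/W
Q = 209.3060 / 0.0194 = 10800.2457 W

R_total = 0.0194 K/W, Q = 10800.2457 W


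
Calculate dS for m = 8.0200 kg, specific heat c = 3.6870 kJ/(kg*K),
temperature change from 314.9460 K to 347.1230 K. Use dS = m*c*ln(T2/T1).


T2/T1 = 1.1022
ln(T2/T1) = 0.0973
dS = 8.0200 * 3.6870 * 0.0973 = 2.8765 kJ/K

2.8765 kJ/K


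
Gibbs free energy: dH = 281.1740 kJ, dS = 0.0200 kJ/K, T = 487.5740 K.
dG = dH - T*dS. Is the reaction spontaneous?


T*dS = 487.5740 * 0.0200 = 9.7515 kJ
dG = 281.1740 - 9.7515 = 271.4225 kJ (non-spontaneous)

dG = 271.4225 kJ, non-spontaneous


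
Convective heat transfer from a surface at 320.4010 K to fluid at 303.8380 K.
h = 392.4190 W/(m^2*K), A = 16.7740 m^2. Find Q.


dT = 16.5630 K
Q = 392.4190 * 16.7740 * 16.5630 = 109024.8925 W

109024.8925 W


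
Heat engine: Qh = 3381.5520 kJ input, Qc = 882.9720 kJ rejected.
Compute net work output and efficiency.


W = 3381.5520 - 882.9720 = 2498.5800 kJ
eta = 2498.5800 / 3381.5520 = 0.7389 = 73.8886%

W = 2498.5800 kJ, eta = 73.8886%


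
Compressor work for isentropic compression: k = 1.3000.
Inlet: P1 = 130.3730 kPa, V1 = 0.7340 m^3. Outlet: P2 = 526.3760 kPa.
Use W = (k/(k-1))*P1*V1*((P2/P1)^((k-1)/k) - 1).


(k-1)/k = 0.2308
(P2/P1)^exp = 1.3800
W = 4.3333 * 130.3730 * 0.7340 * (1.3800 - 1) = 157.5653 kJ

157.5653 kJ


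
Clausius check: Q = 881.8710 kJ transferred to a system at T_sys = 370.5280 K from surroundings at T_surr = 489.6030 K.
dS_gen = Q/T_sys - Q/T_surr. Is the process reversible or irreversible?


dS_sys = 881.8710/370.5280 = 2.3800 kJ/K
dS_surr = -881.8710/489.6030 = -1.8012 kJ/K
dS_gen = 2.3800 - 1.8012 = 0.5788 kJ/K (irreversible)

dS_gen = 0.5788 kJ/K, irreversible


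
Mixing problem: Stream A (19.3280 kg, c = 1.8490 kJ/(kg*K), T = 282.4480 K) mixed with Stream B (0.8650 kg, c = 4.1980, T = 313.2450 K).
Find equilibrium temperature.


num = 11231.4547
den = 39.3687
Tf = 285.2886 K

285.2886 K


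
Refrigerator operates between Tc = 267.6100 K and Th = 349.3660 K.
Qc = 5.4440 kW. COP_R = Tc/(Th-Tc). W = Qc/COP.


COP = 267.6100 / 81.7560 = 3.2733
W = 5.4440 / 3.2733 = 1.6632 kW

COP = 3.2733, W = 1.6632 kW


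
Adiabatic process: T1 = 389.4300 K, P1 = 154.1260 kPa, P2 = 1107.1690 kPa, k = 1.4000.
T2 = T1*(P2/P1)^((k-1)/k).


(k-1)/k = 0.2857
(P2/P1)^exp = 1.7566
T2 = 389.4300 * 1.7566 = 684.0651 K

684.0651 K


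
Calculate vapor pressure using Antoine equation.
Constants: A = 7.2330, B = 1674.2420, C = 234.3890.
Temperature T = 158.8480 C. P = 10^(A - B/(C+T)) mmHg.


C+T = 393.2370
B/(C+T) = 4.2576
log10(P) = 7.2330 - 4.2576 = 2.9754
P = 10^2.9754 = 944.9521 mmHg

944.9521 mmHg


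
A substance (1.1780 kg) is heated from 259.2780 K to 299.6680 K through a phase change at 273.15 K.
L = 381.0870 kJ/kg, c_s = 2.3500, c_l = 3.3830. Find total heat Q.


Q1 (sensible, solid) = 1.1780 * 2.3500 * 13.8720 = 38.4019 kJ
Q2 (latent) = 1.1780 * 381.0870 = 448.9205 kJ
Q3 (sensible, liquid) = 1.1780 * 3.3830 * 26.5180 = 105.6788 kJ
Q_total = 593.0012 kJ

593.0012 kJ


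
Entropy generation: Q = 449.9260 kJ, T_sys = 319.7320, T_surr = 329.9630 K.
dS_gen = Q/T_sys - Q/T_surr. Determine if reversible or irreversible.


dS_sys = 449.9260/319.7320 = 1.4072 kJ/K
dS_surr = -449.9260/329.9630 = -1.3636 kJ/K
dS_gen = 1.4072 - 1.3636 = 0.0436 kJ/K (irreversible)

dS_gen = 0.0436 kJ/K, irreversible


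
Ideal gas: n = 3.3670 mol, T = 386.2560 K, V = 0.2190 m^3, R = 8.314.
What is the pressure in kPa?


P = nRT/V = 3.3670 * 8.314 * 386.2560 / 0.2190
= 10812.5561 / 0.2190 = 49372.4025 Pa = 49.3724 kPa

49.3724 kPa


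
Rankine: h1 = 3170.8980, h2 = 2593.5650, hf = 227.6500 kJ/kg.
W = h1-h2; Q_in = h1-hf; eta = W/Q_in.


W = 577.3330 kJ/kg
Q_in = 2943.2480 kJ/kg
eta = 0.1962 = 19.6155%

eta = 19.6155%


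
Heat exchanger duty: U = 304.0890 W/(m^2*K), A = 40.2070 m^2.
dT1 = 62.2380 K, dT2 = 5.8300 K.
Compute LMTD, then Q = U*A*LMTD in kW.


LMTD = 23.8215 K
Q = 304.0890 * 40.2070 * 23.8215 = 291253.2527 W = 291.2533 kW

291.2533 kW


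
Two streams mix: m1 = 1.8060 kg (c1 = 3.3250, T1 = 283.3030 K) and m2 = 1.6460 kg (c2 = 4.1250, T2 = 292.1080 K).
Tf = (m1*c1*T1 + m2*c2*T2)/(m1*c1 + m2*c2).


num = 3684.5606
den = 12.7947
Tf = 287.9755 K

287.9755 K


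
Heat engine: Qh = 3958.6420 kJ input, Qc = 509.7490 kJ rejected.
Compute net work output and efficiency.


W = 3958.6420 - 509.7490 = 3448.8930 kJ
eta = 3448.8930 / 3958.6420 = 0.8712 = 87.1231%

W = 3448.8930 kJ, eta = 87.1231%


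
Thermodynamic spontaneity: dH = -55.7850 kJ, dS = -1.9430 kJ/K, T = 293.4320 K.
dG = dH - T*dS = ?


T*dS = 293.4320 * -1.9430 = -570.1384 kJ
dG = -55.7850 + 570.1384 = 514.3534 kJ (non-spontaneous)

dG = 514.3534 kJ, non-spontaneous


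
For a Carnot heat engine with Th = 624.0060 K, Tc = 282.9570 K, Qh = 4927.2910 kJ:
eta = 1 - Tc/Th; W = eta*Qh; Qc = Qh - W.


eta = 1 - 282.9570/624.0060 = 0.5465
W = 0.5465 * 4927.2910 = 2692.9992 kJ
Qc = 4927.2910 - 2692.9992 = 2234.2918 kJ

eta = 54.6548%, W = 2692.9992 kJ, Qc = 2234.2918 kJ


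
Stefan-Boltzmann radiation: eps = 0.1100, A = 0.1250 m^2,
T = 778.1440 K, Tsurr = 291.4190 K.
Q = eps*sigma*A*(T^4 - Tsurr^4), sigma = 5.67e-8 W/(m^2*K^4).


T^4 = 3.6664e+11
Tsurr^4 = 7.2123e+09
Q = 0.1100 * 5.67e-8 * 0.1250 * 3.5943e+11 = 280.2189 W

280.2189 W


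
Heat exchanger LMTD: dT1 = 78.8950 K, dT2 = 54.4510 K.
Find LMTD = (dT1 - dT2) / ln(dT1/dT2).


dT1/dT2 = 1.4489
ln(dT1/dT2) = 0.3708
LMTD = 24.4440 / 0.3708 = 65.9194 K

65.9194 K


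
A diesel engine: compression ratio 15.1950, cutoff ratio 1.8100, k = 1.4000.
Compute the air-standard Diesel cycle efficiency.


r^(k-1) = 2.9695
rc^k = 2.2948
eta = 0.6155 = 61.5480%

61.5480%


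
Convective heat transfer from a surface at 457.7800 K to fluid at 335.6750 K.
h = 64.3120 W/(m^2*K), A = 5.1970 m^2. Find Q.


dT = 122.1050 K
Q = 64.3120 * 5.1970 * 122.1050 = 40811.0887 W

40811.0887 W


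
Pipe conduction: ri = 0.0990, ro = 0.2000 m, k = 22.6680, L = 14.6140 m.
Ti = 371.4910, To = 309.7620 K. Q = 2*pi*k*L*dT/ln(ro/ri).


dT = 61.7290 K
ln(ro/ri) = 0.7032
Q = 2*pi*22.6680*14.6140*61.7290 / 0.7032 = 182714.9522 W

182714.9522 W


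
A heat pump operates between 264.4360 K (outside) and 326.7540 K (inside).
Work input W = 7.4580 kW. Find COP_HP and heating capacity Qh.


COP = 326.7540 / 62.3180 = 5.2433
Qh = 5.2433 * 7.4580 = 39.1048 kW

COP = 5.2433, Qh = 39.1048 kW


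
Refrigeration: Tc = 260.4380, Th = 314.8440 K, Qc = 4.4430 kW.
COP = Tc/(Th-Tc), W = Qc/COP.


COP = 260.4380 / 54.4060 = 4.7869
W = 4.4430 / 4.7869 = 0.9282 kW

COP = 4.7869, W = 0.9282 kW


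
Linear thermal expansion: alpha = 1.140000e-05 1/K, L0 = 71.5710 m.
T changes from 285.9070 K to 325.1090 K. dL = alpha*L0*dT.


dT = 39.2020 K
dL = 1.140000e-05 * 71.5710 * 39.2020 = 0.031985 m
L_final = 71.602985 m

dL = 0.031985 m


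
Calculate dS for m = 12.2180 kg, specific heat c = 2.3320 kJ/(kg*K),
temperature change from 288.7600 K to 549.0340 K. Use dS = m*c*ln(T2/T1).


T2/T1 = 1.9014
ln(T2/T1) = 0.6426
dS = 12.2180 * 2.3320 * 0.6426 = 18.3082 kJ/K

18.3082 kJ/K


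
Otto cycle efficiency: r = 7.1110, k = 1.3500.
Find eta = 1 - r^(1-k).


r^(k-1) = 1.9869
eta = 1 - 1/1.9869 = 0.4967 = 49.6703%

49.6703%


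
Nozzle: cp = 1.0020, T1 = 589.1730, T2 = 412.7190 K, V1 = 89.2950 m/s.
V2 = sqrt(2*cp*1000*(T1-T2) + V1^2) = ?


dT = 176.4540 K
2*cp*1000*dT = 353613.8160
V1^2 = 7973.5970
V2 = sqrt(361587.4130) = 601.3214 m/s

601.3214 m/s


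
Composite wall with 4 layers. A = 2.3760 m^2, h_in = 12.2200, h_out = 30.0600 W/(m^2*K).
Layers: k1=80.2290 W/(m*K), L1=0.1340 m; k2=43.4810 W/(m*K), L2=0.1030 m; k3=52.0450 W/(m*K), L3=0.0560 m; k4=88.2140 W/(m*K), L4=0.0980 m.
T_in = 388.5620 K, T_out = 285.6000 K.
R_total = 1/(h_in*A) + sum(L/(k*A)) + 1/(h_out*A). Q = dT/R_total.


R_conv_in = 1/(12.2200*2.3760) = 0.0344
R_1 = 0.1340/(80.2290*2.3760) = 0.0007
R_2 = 0.1030/(43.4810*2.3760) = 0.0010
R_3 = 0.0560/(52.0450*2.3760) = 0.0005
R_4 = 0.0980/(88.2140*2.3760) = 0.0005
R_conv_out = 1/(30.0600*2.3760) = 0.0140
R_total = 0.0511 K/W
Q = 102.9620 / 0.0511 = 2016.3691 W

R_total = 0.0511 K/W, Q = 2016.3691 W


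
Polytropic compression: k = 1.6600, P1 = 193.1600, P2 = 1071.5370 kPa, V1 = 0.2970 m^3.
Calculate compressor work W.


(k-1)/k = 0.3976
(P2/P1)^exp = 1.9763
W = 2.5152 * 193.1600 * 0.2970 * (1.9763 - 1) = 140.8644 kJ

140.8644 kJ


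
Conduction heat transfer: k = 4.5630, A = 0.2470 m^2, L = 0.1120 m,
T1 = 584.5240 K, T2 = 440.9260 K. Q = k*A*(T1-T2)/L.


dT = 143.5980 K
Q = 4.5630 * 0.2470 * 143.5980 / 0.1120 = 1445.0331 W

1445.0331 W


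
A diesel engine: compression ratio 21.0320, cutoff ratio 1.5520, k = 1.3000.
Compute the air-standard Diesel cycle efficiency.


r^(k-1) = 2.4938
rc^k = 1.7708
eta = 0.5693 = 56.9303%

56.9303%


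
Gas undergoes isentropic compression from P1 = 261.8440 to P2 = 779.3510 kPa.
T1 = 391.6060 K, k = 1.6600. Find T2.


(k-1)/k = 0.3976
(P2/P1)^exp = 1.5429
T2 = 391.6060 * 1.5429 = 604.2047 K

604.2047 K


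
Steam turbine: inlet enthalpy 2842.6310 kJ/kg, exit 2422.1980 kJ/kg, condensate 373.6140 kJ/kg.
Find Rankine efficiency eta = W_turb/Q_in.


W = 420.4330 kJ/kg
Q_in = 2469.0170 kJ/kg
eta = 0.1703 = 17.0284%

eta = 17.0284%


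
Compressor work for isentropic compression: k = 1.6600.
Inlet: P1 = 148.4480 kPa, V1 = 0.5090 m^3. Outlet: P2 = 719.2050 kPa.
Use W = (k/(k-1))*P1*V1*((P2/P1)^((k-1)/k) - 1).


(k-1)/k = 0.3976
(P2/P1)^exp = 1.8727
W = 2.5152 * 148.4480 * 0.5090 * (1.8727 - 1) = 165.8455 kJ

165.8455 kJ


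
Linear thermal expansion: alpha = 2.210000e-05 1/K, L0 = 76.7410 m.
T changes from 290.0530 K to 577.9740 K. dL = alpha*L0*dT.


dT = 287.9210 K
dL = 2.210000e-05 * 76.7410 * 287.9210 = 0.488307 m
L_final = 77.229307 m

dL = 0.488307 m


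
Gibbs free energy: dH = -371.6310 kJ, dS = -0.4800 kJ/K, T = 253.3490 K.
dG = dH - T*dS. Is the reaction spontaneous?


T*dS = 253.3490 * -0.4800 = -121.6075 kJ
dG = -371.6310 + 121.6075 = -250.0235 kJ (spontaneous)

dG = -250.0235 kJ, spontaneous


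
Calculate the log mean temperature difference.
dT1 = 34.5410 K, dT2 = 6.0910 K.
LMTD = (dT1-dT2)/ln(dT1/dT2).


dT1/dT2 = 5.6708
ln(dT1/dT2) = 1.7353
LMTD = 28.4500 / 1.7353 = 16.3945 K

16.3945 K


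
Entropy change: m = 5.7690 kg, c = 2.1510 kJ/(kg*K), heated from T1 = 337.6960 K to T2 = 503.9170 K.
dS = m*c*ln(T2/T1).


T2/T1 = 1.4922
ln(T2/T1) = 0.4003
dS = 5.7690 * 2.1510 * 0.4003 = 4.9669 kJ/K

4.9669 kJ/K


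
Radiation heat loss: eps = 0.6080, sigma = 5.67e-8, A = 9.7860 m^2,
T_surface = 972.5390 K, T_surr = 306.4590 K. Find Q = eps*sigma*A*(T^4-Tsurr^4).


T^4 = 8.9460e+11
Tsurr^4 = 8.8204e+09
Q = 0.6080 * 5.67e-8 * 9.7860 * 8.8578e+11 = 298824.8526 W

298824.8526 W


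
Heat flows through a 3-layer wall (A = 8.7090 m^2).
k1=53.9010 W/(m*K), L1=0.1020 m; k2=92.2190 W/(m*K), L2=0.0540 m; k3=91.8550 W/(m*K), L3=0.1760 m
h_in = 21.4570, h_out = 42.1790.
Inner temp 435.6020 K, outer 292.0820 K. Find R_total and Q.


R_conv_in = 1/(21.4570*8.7090) = 0.0054
R_1 = 0.1020/(53.9010*8.7090) = 0.0002
R_2 = 0.0540/(92.2190*8.7090) = 6.7236e-05
R_3 = 0.1760/(91.8550*8.7090) = 0.0002
R_conv_out = 1/(42.1790*8.7090) = 0.0027
R_total = 0.0086 K/W
Q = 143.5200 / 0.0086 = 16730.8368 W

R_total = 0.0086 K/W, Q = 16730.8368 W


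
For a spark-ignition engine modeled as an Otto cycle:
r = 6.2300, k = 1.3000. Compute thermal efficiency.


r^(k-1) = 1.7312
eta = 1 - 1/1.7312 = 0.4224 = 42.2365%

42.2365%


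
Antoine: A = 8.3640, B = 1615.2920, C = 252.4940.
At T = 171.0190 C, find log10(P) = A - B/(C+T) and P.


C+T = 423.5130
B/(C+T) = 3.8140
log10(P) = 8.3640 - 3.8140 = 4.5500
P = 10^4.5500 = 35478.7506 mmHg

35478.7506 mmHg


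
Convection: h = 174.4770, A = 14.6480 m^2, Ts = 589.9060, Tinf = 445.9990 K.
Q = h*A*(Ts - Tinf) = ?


dT = 143.9070 K
Q = 174.4770 * 14.6480 * 143.9070 = 367788.7461 W

367788.7461 W


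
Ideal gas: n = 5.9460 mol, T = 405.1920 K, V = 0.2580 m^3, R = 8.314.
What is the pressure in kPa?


P = nRT/V = 5.9460 * 8.314 * 405.1920 / 0.2580
= 20030.6843 / 0.2580 = 77638.3114 Pa = 77.6383 kPa

77.6383 kPa


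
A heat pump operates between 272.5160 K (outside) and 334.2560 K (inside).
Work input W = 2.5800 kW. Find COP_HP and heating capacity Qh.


COP = 334.2560 / 61.7400 = 5.4139
Qh = 5.4139 * 2.5800 = 13.9679 kW

COP = 5.4139, Qh = 13.9679 kW


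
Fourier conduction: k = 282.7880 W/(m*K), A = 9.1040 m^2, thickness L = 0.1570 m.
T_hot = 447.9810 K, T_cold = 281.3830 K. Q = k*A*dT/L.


dT = 166.5980 K
Q = 282.7880 * 9.1040 * 166.5980 / 0.1570 = 2731890.9312 W

2731890.9312 W


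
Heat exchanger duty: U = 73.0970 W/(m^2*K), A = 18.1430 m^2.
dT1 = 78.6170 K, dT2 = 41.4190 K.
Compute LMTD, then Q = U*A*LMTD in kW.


LMTD = 58.0449 K
Q = 73.0970 * 18.1430 * 58.0449 = 76979.1378 W = 76.9791 kW

76.9791 kW


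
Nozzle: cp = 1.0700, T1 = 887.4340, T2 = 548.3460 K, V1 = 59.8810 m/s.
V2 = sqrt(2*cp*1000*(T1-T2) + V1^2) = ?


dT = 339.0880 K
2*cp*1000*dT = 725648.3200
V1^2 = 3585.7342
V2 = sqrt(729234.0542) = 853.9520 m/s

853.9520 m/s


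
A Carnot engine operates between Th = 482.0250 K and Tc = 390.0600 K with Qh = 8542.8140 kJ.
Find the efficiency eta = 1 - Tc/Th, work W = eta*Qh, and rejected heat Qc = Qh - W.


eta = 1 - 390.0600/482.0250 = 0.1908
W = 0.1908 * 8542.8140 = 1629.8737 kJ
Qc = 8542.8140 - 1629.8737 = 6912.9403 kJ

eta = 19.0789%, W = 1629.8737 kJ, Qc = 6912.9403 kJ


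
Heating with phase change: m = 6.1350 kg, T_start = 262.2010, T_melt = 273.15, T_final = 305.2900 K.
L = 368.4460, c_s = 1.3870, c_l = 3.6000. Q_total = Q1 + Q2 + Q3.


Q1 (sensible, solid) = 6.1350 * 1.3870 * 10.9490 = 93.1677 kJ
Q2 (latent) = 6.1350 * 368.4460 = 2260.4162 kJ
Q3 (sensible, liquid) = 6.1350 * 3.6000 * 32.1400 = 709.8440 kJ
Q_total = 3063.4280 kJ

3063.4280 kJ


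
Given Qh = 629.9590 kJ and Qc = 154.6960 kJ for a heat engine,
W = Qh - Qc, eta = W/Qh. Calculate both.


W = 629.9590 - 154.6960 = 475.2630 kJ
eta = 475.2630 / 629.9590 = 0.7544 = 75.4435%

W = 475.2630 kJ, eta = 75.4435%


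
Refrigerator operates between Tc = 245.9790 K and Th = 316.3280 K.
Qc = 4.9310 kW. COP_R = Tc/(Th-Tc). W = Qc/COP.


COP = 245.9790 / 70.3490 = 3.4966
W = 4.9310 / 3.4966 = 1.4102 kW

COP = 3.4966, W = 1.4102 kW


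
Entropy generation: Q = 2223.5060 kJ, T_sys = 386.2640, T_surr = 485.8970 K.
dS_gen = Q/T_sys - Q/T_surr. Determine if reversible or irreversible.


dS_sys = 2223.5060/386.2640 = 5.7564 kJ/K
dS_surr = -2223.5060/485.8970 = -4.5761 kJ/K
dS_gen = 5.7564 - 4.5761 = 1.1804 kJ/K (irreversible)

dS_gen = 1.1804 kJ/K, irreversible


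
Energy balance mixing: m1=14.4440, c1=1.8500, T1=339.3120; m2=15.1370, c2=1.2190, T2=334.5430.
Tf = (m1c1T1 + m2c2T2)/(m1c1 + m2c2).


num = 15239.8801
den = 45.1734
Tf = 337.3640 K

337.3640 K


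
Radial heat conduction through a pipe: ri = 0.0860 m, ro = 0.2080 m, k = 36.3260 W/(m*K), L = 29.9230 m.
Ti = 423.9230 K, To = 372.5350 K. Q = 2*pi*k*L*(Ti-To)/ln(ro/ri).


dT = 51.3880 K
ln(ro/ri) = 0.8832
Q = 2*pi*36.3260*29.9230*51.3880 / 0.8832 = 397383.4416 W

397383.4416 W


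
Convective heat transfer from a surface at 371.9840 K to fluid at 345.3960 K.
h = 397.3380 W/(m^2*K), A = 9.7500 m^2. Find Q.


dT = 26.5880 K
Q = 397.3380 * 9.7500 * 26.5880 = 103003.1218 W

103003.1218 W


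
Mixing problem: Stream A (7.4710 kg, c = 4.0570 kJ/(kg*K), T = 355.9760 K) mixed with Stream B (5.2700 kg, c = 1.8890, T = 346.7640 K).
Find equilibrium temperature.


num = 14241.6241
den = 40.2649
Tf = 353.6984 K

353.6984 K
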